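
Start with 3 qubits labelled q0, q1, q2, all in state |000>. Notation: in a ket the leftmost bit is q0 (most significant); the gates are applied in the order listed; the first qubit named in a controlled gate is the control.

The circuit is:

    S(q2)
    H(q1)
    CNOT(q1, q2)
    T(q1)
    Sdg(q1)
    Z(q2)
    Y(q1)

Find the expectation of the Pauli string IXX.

The observable IXX averages to sqrt(2)/2.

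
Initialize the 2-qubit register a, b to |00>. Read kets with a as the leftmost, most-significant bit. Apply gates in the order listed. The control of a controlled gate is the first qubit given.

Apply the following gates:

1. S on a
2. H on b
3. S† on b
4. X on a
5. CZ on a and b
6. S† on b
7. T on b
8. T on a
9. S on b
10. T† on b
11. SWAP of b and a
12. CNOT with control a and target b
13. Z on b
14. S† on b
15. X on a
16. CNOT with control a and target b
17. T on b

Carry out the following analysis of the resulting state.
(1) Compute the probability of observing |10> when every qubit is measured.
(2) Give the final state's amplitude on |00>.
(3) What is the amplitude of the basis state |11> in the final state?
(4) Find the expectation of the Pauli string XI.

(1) Outcome |10> occurs with probability 1/2.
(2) The amplitude on |00> is sqrt(2)*exp(3*I*pi/4)/2.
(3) The final state's coefficient on |11> equals 0.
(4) The observable XI averages to 1.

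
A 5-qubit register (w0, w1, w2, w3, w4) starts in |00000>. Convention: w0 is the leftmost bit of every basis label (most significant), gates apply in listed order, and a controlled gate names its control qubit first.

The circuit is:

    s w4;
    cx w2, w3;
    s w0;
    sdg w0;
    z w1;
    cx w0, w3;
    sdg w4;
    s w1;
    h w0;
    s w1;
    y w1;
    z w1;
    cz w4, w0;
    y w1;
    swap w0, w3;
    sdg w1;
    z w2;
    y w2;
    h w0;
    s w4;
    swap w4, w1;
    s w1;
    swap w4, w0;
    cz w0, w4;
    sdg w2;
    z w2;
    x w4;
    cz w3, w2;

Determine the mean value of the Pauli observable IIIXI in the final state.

The observable IIIXI averages to -1. Key observation: the block from step 3 through step 4 cancels to the identity and can be dropped.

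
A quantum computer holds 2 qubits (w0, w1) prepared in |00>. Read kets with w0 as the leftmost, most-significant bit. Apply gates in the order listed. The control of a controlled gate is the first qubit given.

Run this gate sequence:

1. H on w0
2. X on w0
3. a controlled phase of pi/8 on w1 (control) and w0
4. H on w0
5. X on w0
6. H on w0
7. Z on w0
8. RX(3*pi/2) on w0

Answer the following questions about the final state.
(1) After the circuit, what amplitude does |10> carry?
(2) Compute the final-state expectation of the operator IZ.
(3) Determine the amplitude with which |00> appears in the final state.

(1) The amplitude on |10> is -1/2 - I/2. Key observation: steps 4-7 multiply out to the identity, so the circuit reduces to the remaining gates.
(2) The expectation value of IZ is 1.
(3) The final state's coefficient on |00> equals -1/2 - I/2.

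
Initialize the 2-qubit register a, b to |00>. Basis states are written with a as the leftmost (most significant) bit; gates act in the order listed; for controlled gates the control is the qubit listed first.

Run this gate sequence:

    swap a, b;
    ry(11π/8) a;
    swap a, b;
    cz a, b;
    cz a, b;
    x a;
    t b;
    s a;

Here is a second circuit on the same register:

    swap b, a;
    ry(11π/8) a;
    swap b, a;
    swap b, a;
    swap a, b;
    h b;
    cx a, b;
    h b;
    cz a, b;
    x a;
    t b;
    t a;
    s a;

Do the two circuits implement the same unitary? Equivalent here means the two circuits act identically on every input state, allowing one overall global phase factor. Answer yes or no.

No, they are not equivalent — no single phase factor reconciles the two unitaries.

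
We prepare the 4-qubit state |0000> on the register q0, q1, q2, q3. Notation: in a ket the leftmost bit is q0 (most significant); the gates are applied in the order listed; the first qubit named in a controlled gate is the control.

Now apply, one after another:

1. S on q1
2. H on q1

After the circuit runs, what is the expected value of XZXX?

The observable XZXX averages to 0.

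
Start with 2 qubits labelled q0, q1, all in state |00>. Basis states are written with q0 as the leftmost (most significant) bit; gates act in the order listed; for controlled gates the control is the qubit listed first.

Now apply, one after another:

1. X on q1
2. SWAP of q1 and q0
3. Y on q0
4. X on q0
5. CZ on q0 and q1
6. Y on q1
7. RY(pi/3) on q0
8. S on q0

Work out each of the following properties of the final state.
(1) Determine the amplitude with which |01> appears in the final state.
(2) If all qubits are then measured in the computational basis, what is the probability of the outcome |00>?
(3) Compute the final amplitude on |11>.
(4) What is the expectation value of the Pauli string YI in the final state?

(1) |01> carries amplitude -1/2 in the final state.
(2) Outcome |00> occurs with probability 0.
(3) |11> carries amplitude sqrt(3)*I/2 in the final state.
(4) The observable YI averages to -sqrt(3)/2.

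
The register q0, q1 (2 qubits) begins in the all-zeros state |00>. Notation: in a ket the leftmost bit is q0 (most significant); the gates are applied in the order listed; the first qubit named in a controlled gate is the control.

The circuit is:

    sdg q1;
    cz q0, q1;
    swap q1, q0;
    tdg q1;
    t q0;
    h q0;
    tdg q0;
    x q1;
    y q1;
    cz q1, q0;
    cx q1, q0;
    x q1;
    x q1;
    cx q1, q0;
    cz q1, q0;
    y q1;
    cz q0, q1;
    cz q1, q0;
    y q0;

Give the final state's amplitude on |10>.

|10> carries amplitude 0 in the final state.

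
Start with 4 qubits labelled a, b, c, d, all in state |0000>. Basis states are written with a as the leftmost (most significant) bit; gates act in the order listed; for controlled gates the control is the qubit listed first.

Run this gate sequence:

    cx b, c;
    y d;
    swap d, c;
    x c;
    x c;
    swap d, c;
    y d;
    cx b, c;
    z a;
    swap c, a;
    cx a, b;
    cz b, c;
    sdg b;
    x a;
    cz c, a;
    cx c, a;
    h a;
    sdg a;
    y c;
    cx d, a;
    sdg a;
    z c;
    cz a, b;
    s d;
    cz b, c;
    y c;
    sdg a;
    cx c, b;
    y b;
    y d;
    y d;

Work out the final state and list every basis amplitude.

After the circuit, the state carries amplitude -sqrt(2)*I/2 on |0100>, -sqrt(2)/2 on |1100>, and 0 on every other basis state. Key observation: steps 1-8 multiply out to the identity, so the circuit reduces to the remaining gates.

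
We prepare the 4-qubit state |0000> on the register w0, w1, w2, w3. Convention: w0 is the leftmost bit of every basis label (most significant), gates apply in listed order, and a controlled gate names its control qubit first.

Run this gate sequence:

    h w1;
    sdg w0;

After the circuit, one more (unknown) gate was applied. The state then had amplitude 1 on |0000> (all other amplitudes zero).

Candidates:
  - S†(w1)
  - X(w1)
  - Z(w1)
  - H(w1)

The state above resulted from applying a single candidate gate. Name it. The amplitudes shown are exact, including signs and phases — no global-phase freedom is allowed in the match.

The applied gate was H(w1).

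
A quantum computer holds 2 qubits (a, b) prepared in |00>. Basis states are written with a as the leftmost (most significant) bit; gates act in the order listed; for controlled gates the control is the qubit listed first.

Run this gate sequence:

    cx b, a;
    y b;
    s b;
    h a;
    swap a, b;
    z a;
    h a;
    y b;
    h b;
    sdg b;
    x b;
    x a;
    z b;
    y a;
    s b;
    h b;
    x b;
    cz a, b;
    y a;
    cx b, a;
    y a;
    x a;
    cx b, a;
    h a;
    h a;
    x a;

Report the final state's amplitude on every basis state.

The resulting statevector has amplitude I/2 on |00>, -I/2 on |01>, I/2 on |10>, I/2 on |11>.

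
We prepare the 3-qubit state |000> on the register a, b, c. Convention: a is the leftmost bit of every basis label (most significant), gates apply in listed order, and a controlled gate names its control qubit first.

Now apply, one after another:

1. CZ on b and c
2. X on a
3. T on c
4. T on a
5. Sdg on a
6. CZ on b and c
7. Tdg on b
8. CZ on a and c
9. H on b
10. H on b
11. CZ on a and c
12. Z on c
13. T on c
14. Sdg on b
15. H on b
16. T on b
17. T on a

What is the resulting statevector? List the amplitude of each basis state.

The final amplitudes are sqrt(2)/2 on |100>, sqrt(2)*exp(I*pi/4)/2 on |110>, and 0 on every other basis state.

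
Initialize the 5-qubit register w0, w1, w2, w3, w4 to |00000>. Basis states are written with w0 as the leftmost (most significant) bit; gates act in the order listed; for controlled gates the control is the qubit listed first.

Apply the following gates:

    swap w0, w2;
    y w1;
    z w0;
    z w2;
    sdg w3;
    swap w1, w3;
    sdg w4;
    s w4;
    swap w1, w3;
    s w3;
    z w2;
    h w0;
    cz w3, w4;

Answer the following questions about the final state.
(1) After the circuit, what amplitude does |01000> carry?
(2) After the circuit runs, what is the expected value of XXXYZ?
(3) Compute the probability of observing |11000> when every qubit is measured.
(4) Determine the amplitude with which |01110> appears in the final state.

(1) |01000> carries amplitude sqrt(2)*I/2 in the final state. Key observation: gates 4-11 undo each other exactly, leaving only the rest of the circuit to track.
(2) In the final state, XXXYZ has expectation 0.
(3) The probability of measuring |11000> is 1/2.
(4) The final state's coefficient on |01110> equals 0.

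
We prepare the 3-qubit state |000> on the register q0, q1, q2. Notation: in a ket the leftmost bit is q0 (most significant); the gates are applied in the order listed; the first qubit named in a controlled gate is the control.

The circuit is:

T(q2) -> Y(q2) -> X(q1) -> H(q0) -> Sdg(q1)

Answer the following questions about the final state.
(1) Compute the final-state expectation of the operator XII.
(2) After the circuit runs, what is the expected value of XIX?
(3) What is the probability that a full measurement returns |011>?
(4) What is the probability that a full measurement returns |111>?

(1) The expectation value of XII is 1.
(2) The expectation value of XIX is 0.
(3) The probability of measuring |011> is 1/2.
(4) Outcome |111> occurs with probability 1/2.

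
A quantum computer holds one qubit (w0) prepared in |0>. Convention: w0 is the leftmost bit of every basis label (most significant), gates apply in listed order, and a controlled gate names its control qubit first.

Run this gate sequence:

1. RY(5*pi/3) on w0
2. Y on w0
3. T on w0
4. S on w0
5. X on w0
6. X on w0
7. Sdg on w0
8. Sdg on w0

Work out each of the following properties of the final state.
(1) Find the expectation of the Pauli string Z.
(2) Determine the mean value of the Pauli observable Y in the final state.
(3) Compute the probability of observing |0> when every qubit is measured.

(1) The expectation value of Z is -1/2.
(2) The expectation value of Y is -sqrt(6)/4.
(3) The probability of measuring |0> is 1/4.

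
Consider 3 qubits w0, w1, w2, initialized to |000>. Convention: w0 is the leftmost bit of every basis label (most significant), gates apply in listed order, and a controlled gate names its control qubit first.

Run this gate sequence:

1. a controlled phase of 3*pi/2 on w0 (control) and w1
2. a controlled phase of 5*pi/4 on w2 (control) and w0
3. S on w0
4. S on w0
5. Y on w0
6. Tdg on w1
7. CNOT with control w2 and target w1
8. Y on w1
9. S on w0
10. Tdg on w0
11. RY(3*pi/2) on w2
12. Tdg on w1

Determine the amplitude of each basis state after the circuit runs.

After the circuit, the state carries amplitude sqrt(2)/2 on |110>, -sqrt(2)/2 on |111>, and 0 on every other basis state.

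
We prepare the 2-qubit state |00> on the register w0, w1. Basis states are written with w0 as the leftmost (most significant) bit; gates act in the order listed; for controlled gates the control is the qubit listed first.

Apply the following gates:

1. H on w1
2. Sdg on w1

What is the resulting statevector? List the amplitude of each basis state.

The resulting statevector has amplitude sqrt(2)/2 on |00>, -sqrt(2)*I/2 on |01>, 0 on |10>, 0 on |11>.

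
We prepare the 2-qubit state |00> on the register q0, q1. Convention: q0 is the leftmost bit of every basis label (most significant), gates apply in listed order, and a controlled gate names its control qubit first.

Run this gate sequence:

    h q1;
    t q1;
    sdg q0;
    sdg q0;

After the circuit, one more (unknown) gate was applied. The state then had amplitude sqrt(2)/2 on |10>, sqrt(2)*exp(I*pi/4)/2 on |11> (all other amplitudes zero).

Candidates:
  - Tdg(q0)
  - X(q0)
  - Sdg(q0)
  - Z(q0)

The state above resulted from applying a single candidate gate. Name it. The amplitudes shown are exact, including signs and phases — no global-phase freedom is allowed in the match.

It was X(q0) that produced the state shown.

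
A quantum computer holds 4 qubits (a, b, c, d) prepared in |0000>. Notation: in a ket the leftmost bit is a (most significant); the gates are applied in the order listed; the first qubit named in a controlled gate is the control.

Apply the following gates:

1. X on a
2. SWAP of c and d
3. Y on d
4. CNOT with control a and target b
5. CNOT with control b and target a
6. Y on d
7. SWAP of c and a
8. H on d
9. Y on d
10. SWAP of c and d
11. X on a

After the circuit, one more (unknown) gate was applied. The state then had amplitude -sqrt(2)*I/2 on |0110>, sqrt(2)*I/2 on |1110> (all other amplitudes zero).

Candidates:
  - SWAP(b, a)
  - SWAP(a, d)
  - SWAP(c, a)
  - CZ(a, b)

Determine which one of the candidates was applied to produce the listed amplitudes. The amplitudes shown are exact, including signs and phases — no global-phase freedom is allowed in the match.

It was SWAP(c, a) that produced the state shown.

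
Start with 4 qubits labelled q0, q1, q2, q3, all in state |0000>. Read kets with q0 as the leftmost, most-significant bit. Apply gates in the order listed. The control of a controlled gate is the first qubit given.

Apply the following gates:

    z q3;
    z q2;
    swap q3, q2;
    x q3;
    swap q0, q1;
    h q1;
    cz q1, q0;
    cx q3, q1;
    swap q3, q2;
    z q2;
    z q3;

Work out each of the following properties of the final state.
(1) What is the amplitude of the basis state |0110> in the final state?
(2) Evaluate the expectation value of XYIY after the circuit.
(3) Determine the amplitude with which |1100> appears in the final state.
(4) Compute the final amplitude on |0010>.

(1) |0110> carries amplitude -sqrt(2)/2 in the final state.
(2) In the final state, XYIY has expectation 0.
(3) The final state's coefficient on |1100> equals 0.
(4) The final state's coefficient on |0010> equals -sqrt(2)/2.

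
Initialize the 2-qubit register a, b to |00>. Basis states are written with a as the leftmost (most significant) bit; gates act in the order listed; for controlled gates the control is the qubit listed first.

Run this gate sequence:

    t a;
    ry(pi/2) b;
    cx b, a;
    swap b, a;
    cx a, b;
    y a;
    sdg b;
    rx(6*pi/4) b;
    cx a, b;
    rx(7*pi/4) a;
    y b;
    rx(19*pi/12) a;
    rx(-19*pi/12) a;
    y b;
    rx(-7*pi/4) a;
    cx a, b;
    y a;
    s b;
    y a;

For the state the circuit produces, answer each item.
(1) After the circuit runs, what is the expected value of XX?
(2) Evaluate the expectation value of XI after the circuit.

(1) The expectation value of XX is 1. Key observation: steps 9-16 multiply out to the identity, so the circuit reduces to the remaining gates.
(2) The expectation value of XI is -1.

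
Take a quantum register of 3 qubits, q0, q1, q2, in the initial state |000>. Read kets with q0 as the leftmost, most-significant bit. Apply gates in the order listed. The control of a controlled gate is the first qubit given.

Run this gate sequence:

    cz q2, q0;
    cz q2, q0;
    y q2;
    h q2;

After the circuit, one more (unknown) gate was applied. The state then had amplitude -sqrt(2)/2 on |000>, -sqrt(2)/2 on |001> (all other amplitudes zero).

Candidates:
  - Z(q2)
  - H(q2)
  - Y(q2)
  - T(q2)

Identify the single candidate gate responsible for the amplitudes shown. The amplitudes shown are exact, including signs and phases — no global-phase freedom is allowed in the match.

The applied gate was Y(q2). Key observation: gates 1-2 undo each other exactly, leaving only the rest of the circuit to track.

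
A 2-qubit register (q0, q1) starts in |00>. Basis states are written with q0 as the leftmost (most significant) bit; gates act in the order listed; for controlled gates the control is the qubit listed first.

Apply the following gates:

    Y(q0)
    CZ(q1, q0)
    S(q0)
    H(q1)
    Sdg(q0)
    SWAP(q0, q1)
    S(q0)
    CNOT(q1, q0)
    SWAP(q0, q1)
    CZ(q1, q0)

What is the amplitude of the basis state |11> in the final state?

The amplitude on |11> is -sqrt(2)*I/2.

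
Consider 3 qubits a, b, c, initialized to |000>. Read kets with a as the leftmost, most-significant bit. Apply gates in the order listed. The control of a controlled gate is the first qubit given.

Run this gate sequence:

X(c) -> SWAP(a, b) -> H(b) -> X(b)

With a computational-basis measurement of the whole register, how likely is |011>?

A full measurement returns |011> with probability 1/2.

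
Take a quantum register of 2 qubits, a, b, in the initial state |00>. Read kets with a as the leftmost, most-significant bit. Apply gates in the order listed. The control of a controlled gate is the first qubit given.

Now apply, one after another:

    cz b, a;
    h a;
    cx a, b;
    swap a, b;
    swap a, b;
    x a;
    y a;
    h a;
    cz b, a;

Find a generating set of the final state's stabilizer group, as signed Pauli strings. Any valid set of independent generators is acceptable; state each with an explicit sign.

The final state is stabilized by the group generated by +XI, -IX; other independent generating sets are equally valid.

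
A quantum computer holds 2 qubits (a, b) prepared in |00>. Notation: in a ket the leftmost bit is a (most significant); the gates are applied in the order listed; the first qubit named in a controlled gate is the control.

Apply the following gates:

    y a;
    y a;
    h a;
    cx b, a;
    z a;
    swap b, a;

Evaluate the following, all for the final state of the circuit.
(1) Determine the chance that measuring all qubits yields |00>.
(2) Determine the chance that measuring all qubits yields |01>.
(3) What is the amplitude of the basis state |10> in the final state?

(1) The probability of measuring |00> is 1/2.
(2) A full measurement returns |01> with probability 1/2.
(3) The final state's coefficient on |10> equals 0.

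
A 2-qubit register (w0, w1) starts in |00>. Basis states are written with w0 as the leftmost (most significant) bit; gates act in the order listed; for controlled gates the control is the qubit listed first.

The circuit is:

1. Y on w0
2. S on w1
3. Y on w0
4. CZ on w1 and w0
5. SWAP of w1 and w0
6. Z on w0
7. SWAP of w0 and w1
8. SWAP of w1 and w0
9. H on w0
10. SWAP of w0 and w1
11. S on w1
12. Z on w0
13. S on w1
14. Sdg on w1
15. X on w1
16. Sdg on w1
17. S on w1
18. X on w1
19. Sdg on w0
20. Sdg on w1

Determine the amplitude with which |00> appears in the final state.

|00> carries amplitude sqrt(2)/2 in the final state. Key observation: gates 15-18 undo each other exactly, leaving only the rest of the circuit to track.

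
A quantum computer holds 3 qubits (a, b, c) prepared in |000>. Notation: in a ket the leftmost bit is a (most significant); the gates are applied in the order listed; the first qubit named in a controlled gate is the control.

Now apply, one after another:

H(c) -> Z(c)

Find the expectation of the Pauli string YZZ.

The expectation value of YZZ is 0.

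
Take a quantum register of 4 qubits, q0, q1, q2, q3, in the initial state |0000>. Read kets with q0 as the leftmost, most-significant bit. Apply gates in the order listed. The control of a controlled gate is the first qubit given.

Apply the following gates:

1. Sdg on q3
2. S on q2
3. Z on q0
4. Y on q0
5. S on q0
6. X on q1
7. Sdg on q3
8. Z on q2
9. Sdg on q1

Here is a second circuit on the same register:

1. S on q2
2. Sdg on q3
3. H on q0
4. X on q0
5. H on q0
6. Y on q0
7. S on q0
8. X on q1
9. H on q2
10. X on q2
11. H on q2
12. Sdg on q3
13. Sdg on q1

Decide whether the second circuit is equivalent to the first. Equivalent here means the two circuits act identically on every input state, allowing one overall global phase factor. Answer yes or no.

Yes, they are equivalent — the unitaries differ by at most a global phase.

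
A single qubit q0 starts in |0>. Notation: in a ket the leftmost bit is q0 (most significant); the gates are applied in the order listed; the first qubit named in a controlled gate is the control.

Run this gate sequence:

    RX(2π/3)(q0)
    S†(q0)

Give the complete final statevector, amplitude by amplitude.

After the circuit, the state carries amplitude 1/2 on |0>, -sqrt(3)/2 on |1>.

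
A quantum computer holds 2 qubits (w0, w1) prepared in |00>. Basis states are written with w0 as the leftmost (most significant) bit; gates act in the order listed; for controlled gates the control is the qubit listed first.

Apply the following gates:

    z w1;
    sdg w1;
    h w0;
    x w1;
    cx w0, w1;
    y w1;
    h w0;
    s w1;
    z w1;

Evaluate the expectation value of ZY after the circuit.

The observable ZY averages to 1.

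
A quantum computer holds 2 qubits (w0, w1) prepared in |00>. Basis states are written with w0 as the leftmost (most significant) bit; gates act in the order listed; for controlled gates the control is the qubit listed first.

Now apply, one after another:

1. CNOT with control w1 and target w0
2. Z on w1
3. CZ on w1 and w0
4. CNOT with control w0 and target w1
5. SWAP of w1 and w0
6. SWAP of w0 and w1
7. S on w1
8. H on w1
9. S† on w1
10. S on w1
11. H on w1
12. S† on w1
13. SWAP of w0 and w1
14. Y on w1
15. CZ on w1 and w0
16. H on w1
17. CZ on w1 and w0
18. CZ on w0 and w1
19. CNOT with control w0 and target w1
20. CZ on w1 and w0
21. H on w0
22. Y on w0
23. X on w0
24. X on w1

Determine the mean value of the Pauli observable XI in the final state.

In the final state, XI has expectation -1.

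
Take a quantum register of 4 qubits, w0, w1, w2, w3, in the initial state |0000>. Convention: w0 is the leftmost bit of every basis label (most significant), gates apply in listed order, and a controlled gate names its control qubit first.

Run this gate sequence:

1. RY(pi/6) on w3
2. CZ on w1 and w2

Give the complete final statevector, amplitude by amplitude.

After the circuit, the state carries amplitude sqrt(2)/4 + sqrt(6)/4 on |0000>, -sqrt(2)/4 + sqrt(6)/4 on |0001>, and 0 on every other basis state.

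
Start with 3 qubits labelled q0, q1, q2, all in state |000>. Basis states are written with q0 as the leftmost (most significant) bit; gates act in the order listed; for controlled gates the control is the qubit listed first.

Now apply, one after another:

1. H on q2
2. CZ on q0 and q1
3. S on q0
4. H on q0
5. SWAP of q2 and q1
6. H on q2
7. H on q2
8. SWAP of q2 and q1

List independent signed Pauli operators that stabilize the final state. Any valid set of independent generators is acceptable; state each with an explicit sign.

One valid set of independent stabilizer generators is +XII, +IIX, +IZI (any independent generating set of the same group is equally correct). Key observation: steps 5-8 multiply out to the identity, so the circuit reduces to the remaining gates.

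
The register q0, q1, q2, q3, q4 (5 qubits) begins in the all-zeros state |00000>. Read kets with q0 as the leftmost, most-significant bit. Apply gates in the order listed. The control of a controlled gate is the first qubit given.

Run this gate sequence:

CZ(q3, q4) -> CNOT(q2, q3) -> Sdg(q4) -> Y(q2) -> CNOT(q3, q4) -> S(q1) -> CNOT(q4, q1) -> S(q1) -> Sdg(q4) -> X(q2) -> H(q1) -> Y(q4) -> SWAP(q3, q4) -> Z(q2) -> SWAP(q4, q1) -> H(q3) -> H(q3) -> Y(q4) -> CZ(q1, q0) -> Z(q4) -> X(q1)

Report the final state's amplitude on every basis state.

After the circuit, the state carries amplitude sqrt(2)*I/2 on |01010>, sqrt(2)*I/2 on |01011>, and 0 on every other basis state.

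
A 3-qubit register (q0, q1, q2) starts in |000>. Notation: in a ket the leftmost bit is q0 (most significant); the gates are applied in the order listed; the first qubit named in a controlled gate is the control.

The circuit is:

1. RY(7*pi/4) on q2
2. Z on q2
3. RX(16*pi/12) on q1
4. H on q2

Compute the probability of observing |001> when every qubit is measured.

A full measurement returns |001> with probability 1/8 - sqrt(2)/16.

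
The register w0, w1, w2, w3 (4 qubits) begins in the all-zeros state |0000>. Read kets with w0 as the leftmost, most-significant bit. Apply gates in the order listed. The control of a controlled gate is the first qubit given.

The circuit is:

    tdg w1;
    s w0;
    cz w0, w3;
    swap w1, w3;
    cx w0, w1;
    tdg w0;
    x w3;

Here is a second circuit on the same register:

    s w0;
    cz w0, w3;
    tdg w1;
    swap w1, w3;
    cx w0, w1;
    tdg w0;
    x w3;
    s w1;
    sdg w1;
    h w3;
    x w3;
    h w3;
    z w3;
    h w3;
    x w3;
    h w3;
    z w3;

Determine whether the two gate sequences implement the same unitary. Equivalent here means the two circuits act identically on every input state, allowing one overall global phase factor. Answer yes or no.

Yes, they are equivalent — the unitaries differ by at most a global phase.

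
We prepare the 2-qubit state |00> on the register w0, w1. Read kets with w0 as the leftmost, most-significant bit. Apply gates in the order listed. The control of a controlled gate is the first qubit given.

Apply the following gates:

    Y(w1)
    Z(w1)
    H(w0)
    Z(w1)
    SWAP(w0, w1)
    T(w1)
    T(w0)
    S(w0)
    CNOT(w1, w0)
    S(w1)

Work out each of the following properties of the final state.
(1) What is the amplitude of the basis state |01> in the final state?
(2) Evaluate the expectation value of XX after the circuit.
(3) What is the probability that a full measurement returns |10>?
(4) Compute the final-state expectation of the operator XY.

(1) |01> carries amplitude sqrt(2)/2 in the final state.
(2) The expectation value of XX is -sqrt(2)/2.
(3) Outcome |10> occurs with probability 1/2.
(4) The expectation value of XY is sqrt(2)/2.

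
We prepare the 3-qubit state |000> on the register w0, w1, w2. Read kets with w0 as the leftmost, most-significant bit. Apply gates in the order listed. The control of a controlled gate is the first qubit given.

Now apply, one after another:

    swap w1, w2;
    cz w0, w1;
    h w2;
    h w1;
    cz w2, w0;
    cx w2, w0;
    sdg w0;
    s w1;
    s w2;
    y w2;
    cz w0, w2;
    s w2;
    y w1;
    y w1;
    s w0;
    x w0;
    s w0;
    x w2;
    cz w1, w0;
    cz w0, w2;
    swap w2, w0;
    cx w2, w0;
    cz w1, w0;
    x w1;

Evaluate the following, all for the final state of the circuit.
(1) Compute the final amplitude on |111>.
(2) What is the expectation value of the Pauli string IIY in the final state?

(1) The amplitude on |111> is -I/2.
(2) In the final state, IIY has expectation 0.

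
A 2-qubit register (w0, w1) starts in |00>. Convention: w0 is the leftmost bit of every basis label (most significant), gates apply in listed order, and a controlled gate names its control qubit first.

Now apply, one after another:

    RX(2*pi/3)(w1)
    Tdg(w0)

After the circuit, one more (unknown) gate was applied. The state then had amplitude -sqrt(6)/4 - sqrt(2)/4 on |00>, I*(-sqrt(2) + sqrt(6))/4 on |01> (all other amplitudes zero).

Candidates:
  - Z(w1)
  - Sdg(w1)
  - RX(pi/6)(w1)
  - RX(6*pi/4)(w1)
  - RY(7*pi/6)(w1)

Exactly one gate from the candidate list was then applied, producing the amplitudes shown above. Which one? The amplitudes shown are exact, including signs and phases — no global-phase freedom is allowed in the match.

The unique candidate consistent with the amplitudes is RX(6*pi/4)(w1).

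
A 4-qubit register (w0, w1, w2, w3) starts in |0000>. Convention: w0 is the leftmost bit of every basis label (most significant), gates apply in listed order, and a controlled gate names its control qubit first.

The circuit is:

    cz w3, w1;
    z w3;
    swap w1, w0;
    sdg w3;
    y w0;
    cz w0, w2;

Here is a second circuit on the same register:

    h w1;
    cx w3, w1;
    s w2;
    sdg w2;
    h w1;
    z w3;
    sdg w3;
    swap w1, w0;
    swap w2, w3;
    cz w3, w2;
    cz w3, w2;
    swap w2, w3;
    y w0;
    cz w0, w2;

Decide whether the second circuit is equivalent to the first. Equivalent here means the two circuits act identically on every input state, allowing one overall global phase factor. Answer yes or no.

Yes: on every input state the two circuits agree up to one overall phase factor.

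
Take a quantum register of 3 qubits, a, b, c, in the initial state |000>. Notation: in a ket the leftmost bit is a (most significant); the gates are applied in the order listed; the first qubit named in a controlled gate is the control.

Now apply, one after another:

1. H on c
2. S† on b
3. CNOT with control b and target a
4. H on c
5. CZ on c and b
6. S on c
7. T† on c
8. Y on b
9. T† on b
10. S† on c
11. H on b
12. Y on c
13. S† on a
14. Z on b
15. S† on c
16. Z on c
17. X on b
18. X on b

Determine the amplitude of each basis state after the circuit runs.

The resulting statevector has amplitude -sqrt(2)*exp(I*pi/4)/2 on |001>, -sqrt(2)*exp(I*pi/4)/2 on |011>, and 0 on every other basis state.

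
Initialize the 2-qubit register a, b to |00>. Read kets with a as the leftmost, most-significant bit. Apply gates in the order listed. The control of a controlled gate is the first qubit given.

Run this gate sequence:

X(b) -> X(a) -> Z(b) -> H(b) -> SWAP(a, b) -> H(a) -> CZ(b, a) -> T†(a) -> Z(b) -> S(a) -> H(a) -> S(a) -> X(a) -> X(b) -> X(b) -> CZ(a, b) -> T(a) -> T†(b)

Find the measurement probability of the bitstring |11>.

The probability of measuring |11> is 1/2.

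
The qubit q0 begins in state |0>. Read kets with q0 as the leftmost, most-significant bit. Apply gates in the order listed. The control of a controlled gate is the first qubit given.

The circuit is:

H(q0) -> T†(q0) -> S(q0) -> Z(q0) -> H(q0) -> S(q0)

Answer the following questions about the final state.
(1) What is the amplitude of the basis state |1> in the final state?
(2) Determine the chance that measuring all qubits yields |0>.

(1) |1> carries amplitude exp(3*I*pi/4)/2 + I/2 in the final state.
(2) The probability of measuring |0> is 1/2 - sqrt(2)/4.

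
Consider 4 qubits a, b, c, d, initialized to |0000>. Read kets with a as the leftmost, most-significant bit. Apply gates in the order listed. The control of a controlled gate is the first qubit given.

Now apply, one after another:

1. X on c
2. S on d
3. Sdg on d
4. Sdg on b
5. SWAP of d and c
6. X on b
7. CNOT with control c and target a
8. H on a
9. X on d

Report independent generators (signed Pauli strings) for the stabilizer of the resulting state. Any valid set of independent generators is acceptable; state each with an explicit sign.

The final state is stabilized by the group generated by +XIII, -IZII, +IIZI, +IIIZ; other independent generating sets are equally valid.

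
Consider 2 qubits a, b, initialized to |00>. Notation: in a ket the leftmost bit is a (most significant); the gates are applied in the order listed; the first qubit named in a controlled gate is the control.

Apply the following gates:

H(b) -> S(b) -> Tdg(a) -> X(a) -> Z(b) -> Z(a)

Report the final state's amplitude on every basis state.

After the circuit, the state carries amplitude 0 on |00>, 0 on |01>, -sqrt(2)/2 on |10>, sqrt(2)*I/2 on |11>.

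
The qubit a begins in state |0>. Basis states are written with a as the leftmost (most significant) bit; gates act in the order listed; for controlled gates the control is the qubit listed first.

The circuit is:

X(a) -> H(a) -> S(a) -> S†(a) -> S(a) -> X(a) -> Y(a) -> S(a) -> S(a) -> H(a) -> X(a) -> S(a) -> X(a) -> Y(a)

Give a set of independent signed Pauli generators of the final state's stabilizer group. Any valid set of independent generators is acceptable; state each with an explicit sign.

The stabilizer group can be generated by -X, among other valid generating sets.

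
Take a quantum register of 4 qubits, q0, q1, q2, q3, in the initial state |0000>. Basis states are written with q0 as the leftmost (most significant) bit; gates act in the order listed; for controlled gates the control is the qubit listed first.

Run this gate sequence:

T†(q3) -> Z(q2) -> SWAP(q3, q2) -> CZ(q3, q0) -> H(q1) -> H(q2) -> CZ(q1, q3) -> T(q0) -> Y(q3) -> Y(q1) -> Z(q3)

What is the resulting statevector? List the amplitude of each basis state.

After the circuit, the state carries amplitude -1/2 on |0001>, -1/2 on |0011>, 1/2 on |0101>, 1/2 on |0111>, and 0 on every other basis state.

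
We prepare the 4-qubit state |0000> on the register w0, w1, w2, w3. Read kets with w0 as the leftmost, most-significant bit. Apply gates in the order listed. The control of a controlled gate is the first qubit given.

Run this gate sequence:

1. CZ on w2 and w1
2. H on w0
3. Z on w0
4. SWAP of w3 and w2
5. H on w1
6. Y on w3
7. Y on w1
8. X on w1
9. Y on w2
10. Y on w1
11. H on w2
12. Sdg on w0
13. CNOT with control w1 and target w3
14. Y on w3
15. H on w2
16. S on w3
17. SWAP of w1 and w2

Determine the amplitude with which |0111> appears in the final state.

The final state's coefficient on |0111> equals -1/2.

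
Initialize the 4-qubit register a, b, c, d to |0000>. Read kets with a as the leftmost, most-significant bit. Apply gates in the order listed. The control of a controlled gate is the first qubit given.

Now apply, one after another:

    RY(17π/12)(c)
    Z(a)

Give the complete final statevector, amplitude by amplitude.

After the circuit, the state carries amplitude -sqrt(3*sqrt(2) + 6)/4 + sqrt(2 - sqrt(2))/4 on |0000>, sqrt(6 - 3*sqrt(2))/4 + sqrt(sqrt(2) + 2)/4 on |0010>, and 0 on every other basis state.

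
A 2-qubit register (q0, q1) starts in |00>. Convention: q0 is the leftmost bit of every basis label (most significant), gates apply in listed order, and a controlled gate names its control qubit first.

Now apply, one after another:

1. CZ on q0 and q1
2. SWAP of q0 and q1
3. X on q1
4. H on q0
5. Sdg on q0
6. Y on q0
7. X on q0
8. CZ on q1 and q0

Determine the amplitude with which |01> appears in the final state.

The amplitude on |01> is sqrt(2)*I/2.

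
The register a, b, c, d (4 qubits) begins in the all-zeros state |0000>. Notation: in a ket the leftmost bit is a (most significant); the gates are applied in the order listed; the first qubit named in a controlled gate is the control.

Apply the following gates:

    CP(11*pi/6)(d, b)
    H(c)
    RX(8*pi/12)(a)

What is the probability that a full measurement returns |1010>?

The probability of measuring |1010> is 3/8.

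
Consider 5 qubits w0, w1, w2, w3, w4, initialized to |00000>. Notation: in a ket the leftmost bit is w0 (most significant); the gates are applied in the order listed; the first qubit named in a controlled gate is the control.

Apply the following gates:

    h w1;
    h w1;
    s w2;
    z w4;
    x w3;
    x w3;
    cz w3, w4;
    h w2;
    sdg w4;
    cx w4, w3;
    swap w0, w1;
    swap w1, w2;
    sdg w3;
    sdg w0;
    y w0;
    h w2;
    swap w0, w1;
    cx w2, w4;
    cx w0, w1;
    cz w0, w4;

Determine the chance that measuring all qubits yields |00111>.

A full measurement returns |00111> with probability 0. Key observation: the block from step 1 through step 2 cancels to the identity and can be dropped.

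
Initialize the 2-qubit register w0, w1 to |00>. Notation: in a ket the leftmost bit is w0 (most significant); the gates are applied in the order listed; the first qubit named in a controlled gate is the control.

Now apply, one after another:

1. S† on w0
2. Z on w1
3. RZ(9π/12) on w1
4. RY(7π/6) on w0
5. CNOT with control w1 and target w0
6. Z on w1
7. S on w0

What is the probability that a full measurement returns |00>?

A full measurement returns |00> with probability 1/2 - sqrt(3)/4.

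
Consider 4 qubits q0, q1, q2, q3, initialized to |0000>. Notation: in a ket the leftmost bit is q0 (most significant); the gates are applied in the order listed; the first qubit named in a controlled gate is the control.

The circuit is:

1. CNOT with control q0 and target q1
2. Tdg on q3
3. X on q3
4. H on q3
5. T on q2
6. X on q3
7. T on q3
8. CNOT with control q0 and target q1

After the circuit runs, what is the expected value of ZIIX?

The expectation value of ZIIX is -sqrt(2)/2.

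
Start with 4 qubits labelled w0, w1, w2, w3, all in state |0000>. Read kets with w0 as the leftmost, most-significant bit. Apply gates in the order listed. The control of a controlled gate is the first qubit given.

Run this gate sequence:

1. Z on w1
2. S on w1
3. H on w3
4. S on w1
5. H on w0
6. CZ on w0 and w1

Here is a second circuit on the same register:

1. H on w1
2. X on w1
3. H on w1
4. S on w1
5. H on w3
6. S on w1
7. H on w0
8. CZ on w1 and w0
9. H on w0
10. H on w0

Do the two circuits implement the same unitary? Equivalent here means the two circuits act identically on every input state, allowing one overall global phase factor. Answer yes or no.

Yes, they are equivalent — the unitaries differ by at most a global phase.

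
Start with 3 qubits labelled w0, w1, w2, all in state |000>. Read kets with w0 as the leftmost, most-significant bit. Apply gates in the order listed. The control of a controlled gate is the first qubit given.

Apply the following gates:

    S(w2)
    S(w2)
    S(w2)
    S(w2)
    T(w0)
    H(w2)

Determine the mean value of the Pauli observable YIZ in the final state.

The expectation value of YIZ is 0. Key observation: gates 1-4 undo each other exactly, leaving only the rest of the circuit to track.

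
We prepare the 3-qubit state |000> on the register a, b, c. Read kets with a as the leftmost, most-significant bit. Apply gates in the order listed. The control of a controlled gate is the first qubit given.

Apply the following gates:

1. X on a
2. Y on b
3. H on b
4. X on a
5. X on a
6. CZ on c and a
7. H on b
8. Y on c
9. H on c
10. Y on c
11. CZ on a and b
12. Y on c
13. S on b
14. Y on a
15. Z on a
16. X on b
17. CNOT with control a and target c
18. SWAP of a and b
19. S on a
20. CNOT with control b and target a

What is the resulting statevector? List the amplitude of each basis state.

The resulting statevector has amplitude sqrt(2)/2 on |000>, -sqrt(2)/2 on |001>, and 0 on every other basis state.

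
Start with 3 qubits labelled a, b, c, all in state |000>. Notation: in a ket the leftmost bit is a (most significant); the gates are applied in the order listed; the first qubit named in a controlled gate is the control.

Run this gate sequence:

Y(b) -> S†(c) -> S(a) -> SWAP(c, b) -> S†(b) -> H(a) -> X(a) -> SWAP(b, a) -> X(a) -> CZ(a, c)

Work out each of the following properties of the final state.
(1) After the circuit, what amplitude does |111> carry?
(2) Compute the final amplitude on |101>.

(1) |111> carries amplitude -sqrt(2)*I/2 in the final state.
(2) The amplitude on |101> is -sqrt(2)*I/2.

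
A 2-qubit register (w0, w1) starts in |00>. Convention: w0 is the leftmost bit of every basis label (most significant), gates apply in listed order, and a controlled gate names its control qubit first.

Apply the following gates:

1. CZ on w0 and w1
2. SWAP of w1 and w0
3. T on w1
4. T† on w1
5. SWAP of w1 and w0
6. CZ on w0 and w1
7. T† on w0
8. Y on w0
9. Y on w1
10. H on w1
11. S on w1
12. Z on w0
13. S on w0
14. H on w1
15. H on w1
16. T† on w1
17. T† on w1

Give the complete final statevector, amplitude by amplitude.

After the circuit, the state carries amplitude 0 on |00>, 0 on |01>, sqrt(2)*I/2 on |10>, -sqrt(2)*I/2 on |11>. Key observation: the block from step 1 through step 6 cancels to the identity and can be dropped.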